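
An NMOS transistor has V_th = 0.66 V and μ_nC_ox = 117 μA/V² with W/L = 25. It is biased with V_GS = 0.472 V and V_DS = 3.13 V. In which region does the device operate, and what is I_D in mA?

Cutoff; I_D = 0 mA

V_GS = 0.472 V < V_th = 0.66 V, so the transistor is in cutoff.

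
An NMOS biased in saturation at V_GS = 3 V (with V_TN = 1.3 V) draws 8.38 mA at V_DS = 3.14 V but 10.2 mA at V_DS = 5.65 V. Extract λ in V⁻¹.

λ = 0.119 V⁻¹

With V_GS fixed, I_D ∝ (1 + λ V_DS) in saturation, so I_D2/I_D1 = (1 + λ V_DS2)/(1 + λ V_DS1).
10.2/8.38 = 1.217 = (1 + 5.65 λ)/(1 + 3.14 λ).
Solving: λ (I_D1 V_DS2 − I_D2 V_DS1) = I_D2 − I_D1, so λ = (10.2 − 8.38) / (8.38 × 5.65 − 10.2 × 3.14) = 1.82 / 15.3 = 0.119 V⁻¹.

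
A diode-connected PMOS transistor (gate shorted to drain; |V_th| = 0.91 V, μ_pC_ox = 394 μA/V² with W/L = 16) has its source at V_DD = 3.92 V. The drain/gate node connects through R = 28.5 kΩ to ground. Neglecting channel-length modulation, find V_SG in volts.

V_SG = 1.09 V

With gate tied to drain, V_SG = V_SD ≥ V_SG − |V_th|, so the device is in saturation.
k_p = μ_pC_ox · (W/L) = 6.304 mA/V².
KCL at the drain: ½ k_p (V_SG − |V_th|)² = (V_DD − V_SG)/R.
Let x = V_SG − 0.91. Then 89.8 x² + x − 3.01 = 0, giving x = 0.178 V (positive root), so V_SG = 1.09 V.
I_D = (V_DD − V_SG)/R = (3.92 − 1.09) / 28.5 = 0.0994 mA.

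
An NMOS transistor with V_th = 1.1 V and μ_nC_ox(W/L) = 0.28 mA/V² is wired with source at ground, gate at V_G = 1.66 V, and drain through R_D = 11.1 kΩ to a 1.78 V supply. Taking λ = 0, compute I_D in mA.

V_GS = V_G = 1.66 V, so V_ov = 1.66 − 1.1 = 0.56 V.
Assume saturation: I_D = ½ k_n V_ov² = 0.5 × 0.28 × 0.56² = 0.0439 mA, giving V_DS = V_DD − I_D R_D = 1.78 − 0.0439 × 11.1 = 1.29 V.
V_DS = 1.29 V ≥ V_ov = 0.56 V, confirming saturation.

I_D = 0.0439 mA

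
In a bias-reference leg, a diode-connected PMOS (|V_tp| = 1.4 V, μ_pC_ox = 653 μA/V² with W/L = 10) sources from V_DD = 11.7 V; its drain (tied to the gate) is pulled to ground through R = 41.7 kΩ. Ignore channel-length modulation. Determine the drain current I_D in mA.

With gate tied to drain, V_SG = V_SD ≥ V_SG − |V_tp|, so the device is in saturation.
k_p = μ_pC_ox · (W/L) = 6.53 mA/V².
KCL at the drain: ½ k_p (V_SG − |V_tp|)² = (V_DD − V_SG)/R.
Let x = V_SG − 1.4. Then 136 x² + x − 10.3 = 0, giving x = 0.271 V (positive root), so V_SG = 1.67 V.
I_D = (V_DD − V_SG)/R = (11.7 − 1.67) / 41.7 = 0.24 mA.

I_D = 0.240 mA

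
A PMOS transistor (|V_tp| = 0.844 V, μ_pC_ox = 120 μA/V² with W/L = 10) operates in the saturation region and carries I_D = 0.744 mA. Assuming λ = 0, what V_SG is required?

k_p = μ_pC_ox · (W/L) = 1.2 mA/V².
In saturation I_D = ½ k_p (V_SG − |V_tp|)², so V_SG − |V_tp| = √(2 I_D / k_p) = √(2 × 0.744 / 1.2) = 1.11 V.
V_SG = 0.844 + 1.11 = 1.96 V.

V_SG = 1.96 V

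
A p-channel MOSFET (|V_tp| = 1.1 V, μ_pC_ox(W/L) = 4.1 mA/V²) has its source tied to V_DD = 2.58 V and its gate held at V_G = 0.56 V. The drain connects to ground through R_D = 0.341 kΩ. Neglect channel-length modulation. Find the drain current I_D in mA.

V_SG = V_DD − V_G = 2.58 − 0.56 = 2.02 V, so V_ov = 2.02 − 1.1 = 0.92 V.
Assume saturation: I_D = ½ k_p V_ov² = 0.5 × 4.1 × 0.92² = 1.74 mA, giving V_SD = V_DD − I_D R_D = 2.58 − 1.74 × 0.341 = 1.99 V.
V_SD = 1.99 V ≥ V_ov = 0.92 V, confirming saturation.

I_D = 1.74 mA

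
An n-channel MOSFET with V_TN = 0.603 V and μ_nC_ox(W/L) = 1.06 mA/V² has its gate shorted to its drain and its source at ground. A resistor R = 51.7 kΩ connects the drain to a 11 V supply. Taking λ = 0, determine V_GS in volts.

V_GS = 1.20 V

With gate tied to drain, V_GS = V_DS ≥ V_GS − V_TN, so the device is in saturation.
KCL at the drain: ½ k_n (V_GS − V_TN)² = (V_DD − V_GS)/R.
Let x = V_GS − 0.603. Then 27.4 x² + x − 10.4 = 0, giving x = 0.598 V (positive root), so V_GS = 1.2 V.
I_D = (V_DD − V_GS)/R = (11 − 1.2) / 51.7 = 0.19 mA.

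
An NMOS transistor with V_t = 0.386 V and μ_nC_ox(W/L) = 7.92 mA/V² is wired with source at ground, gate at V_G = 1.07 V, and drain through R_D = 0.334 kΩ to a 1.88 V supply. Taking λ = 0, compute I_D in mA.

I_D = 1.85 mA

V_GS = V_G = 1.07 V, so V_ov = 1.07 − 0.386 = 0.684 V.
Assume saturation: I_D = ½ k_n V_ov² = 0.5 × 7.92 × 0.684² = 1.85 mA, giving V_DS = V_DD − I_D R_D = 1.88 − 1.85 × 0.334 = 1.26 V.
V_DS = 1.26 V ≥ V_ov = 0.684 V, confirming saturation.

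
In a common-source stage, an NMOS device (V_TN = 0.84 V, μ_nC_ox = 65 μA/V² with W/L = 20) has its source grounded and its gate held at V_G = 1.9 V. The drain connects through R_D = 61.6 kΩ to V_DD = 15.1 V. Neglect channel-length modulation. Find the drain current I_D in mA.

I_D = 0.242 mA

V_GS = V_G = 1.9 V, so V_ov = 1.9 − 0.84 = 1.06 V.
k_n = μ_nC_ox · (W/L) = 1.3 mA/V².
Assume saturation: I_D = ½ k_n V_ov² = 0.5 × 1.3 × 1.06² = 0.73 mA, giving V_DS = V_DD − I_D R_D = 15.1 − 0.73 × 61.6 = -29.9 V.
But -29.9 V < V_ov = 1.06 V, so the device is actually in triode.
In triode I_D = k_n[V_ov V_DS − ½ V_DS²] and I_D = (V_DD − V_DS)/R_D. Equating: 40 V_DS² − 85.88 V_DS + 15.1 = 0, giving V_DS = 0.193 V (the root below V_ov).
I_D = (15.1 − 0.193) / 61.6 = 0.242 mA.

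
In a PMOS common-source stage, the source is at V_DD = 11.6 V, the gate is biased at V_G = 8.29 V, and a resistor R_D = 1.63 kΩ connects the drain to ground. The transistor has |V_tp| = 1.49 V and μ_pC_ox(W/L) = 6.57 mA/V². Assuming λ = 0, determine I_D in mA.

V_SG = V_DD − V_G = 11.6 − 8.29 = 3.31 V, so V_ov = 3.31 − 1.49 = 1.82 V.
Assume saturation: I_D = ½ k_p V_ov² = 0.5 × 6.57 × 1.82² = 10.9 mA, giving V_SD = V_DD − I_D R_D = 11.6 − 10.9 × 1.63 = -6.14 V.
But -6.14 V < V_ov = 1.82 V, so the device is actually in triode.
In triode I_D = k_p[V_ov V_SD − ½ V_SD²] and I_D = (V_DD − V_SD)/R_D. Equating: 5.35 V_SD² − 20.49 V_SD + 11.6 = 0, giving V_SD = 0.691 V (the root below V_ov).
I_D = (11.6 − 0.691) / 1.63 = 6.69 mA.

I_D = 6.69 mA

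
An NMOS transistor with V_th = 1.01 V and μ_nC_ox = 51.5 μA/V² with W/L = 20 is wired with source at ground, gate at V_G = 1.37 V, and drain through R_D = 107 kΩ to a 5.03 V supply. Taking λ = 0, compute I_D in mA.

V_GS = V_G = 1.37 V, so V_ov = 1.37 − 1.01 = 0.36 V.
k_n = μ_nC_ox · (W/L) = 1.03 mA/V².
Assume saturation: I_D = ½ k_n V_ov² = 0.5 × 1.03 × 0.36² = 0.0667 mA, giving V_DS = V_DD − I_D R_D = 5.03 − 0.0667 × 107 = -2.11 V.
But -2.11 V < V_ov = 0.36 V, so the device is actually in triode.
In triode I_D = k_n[V_ov V_DS − ½ V_DS²] and I_D = (V_DD − V_DS)/R_D. Equating: 55.1 V_DS² − 40.68 V_DS + 5.03 = 0, giving V_DS = 0.157 V (the root below V_ov).
I_D = (5.03 − 0.157) / 107 = 0.0455 mA.

I_D = 0.0455 mA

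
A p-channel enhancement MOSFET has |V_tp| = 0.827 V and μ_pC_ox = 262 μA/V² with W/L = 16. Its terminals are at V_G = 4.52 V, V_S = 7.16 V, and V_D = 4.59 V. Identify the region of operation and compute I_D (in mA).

Saturation; I_D = 6.89 mA

V_SG = V_S − V_G = 7.16 − 4.52 = 2.64 V; V_SD = V_S − V_D = 7.16 − 4.59 = 2.57 V.
k_p = μ_pC_ox · (W/L) = 4.192 mA/V².
V_ov = V_SG − |V_tp| = 2.64 − 0.827 = 1.81 V.
Since V_SD = 2.57 V ≥ V_ov = 1.81 V, the device is in saturation.
I_D = ½ k_p V_ov² = 0.5 × 4.192 × 1.81² = 6.89 mA.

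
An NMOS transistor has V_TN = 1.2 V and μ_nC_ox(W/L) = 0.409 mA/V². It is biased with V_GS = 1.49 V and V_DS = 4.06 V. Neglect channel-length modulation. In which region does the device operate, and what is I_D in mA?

Saturation; I_D = 0.0172 mA

V_ov = V_GS − V_TN = 1.49 − 1.2 = 0.29 V.
Since V_DS = 4.06 V ≥ V_ov = 0.29 V, the device is in saturation.
I_D = ½ k_n V_ov² = 0.5 × 0.409 × 0.29² = 0.0172 mA.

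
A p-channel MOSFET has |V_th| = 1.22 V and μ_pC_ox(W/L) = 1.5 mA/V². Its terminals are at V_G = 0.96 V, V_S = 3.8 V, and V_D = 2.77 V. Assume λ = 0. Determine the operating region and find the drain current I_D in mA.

Triode; I_D = 1.71 mA

V_SG = V_S − V_G = 3.8 − 0.96 = 2.84 V; V_SD = V_S − V_D = 3.8 − 2.77 = 1.03 V.
V_ov = V_SG − |V_th| = 2.84 − 1.22 = 1.62 V.
Since V_SD = 1.03 V < V_ov = 1.62 V, the device is in the triode region.
I_D = k_p [V_ov · V_SD − ½ V_SD²] = 1.5 × [1.62 × 1.03 − 0.5 × 1.03²] = 1.71 mA.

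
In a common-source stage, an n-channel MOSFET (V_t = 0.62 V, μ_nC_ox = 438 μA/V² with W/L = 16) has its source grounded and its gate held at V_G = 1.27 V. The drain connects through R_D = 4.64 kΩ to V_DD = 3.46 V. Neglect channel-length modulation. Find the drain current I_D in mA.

I_D = 0.707 mA

V_GS = V_G = 1.27 V, so V_ov = 1.27 − 0.62 = 0.65 V.
k_n = μ_nC_ox · (W/L) = 7.008 mA/V².
Assume saturation: I_D = ½ k_n V_ov² = 0.5 × 7.008 × 0.65² = 1.48 mA, giving V_DS = V_DD − I_D R_D = 3.46 − 1.48 × 4.64 = -3.41 V.
But -3.41 V < V_ov = 0.65 V, so the device is actually in triode.
In triode I_D = k_n[V_ov V_DS − ½ V_DS²] and I_D = (V_DD − V_DS)/R_D. Equating: 16.3 V_DS² − 22.14 V_DS + 3.46 = 0, giving V_DS = 0.18 V (the root below V_ov).
I_D = (3.46 − 0.18) / 4.64 = 0.707 mA.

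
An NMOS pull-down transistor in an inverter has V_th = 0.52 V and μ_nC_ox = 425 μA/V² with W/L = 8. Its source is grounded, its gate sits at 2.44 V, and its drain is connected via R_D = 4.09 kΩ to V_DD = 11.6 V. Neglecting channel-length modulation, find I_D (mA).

V_GS = V_G = 2.44 V, so V_ov = 2.44 − 0.52 = 1.92 V.
k_n = μ_nC_ox · (W/L) = 3.4 mA/V².
Assume saturation: I_D = ½ k_n V_ov² = 0.5 × 3.4 × 1.92² = 6.27 mA, giving V_DS = V_DD − I_D R_D = 11.6 − 6.27 × 4.09 = -14 V.
But -14 V < V_ov = 1.92 V, so the device is actually in triode.
In triode I_D = k_n[V_ov V_DS − ½ V_DS²] and I_D = (V_DD − V_DS)/R_D. Equating: 6.95 V_DS² − 27.7 V_DS + 11.6 = 0, giving V_DS = 0.476 V (the root below V_ov).
I_D = (11.6 − 0.476) / 4.09 = 2.72 mA.

I_D = 2.72 mA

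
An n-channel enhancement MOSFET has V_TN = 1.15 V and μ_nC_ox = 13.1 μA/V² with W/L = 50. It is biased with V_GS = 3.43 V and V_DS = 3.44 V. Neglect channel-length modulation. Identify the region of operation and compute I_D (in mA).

Saturation; I_D = 1.70 mA

k_n = μ_nC_ox · (W/L) = 0.655 mA/V².
V_ov = V_GS − V_TN = 3.43 − 1.15 = 2.28 V.
Since V_DS = 3.44 V ≥ V_ov = 2.28 V, the device is in saturation.
I_D = ½ k_n V_ov² = 0.5 × 0.655 × 2.28² = 1.7 mA.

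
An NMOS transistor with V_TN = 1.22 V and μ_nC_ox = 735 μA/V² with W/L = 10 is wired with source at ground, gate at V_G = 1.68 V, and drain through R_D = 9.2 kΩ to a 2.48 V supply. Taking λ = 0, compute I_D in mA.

I_D = 0.260 mA

V_GS = V_G = 1.68 V, so V_ov = 1.68 − 1.22 = 0.46 V.
k_n = μ_nC_ox · (W/L) = 7.35 mA/V².
Assume saturation: I_D = ½ k_n V_ov² = 0.5 × 7.35 × 0.46² = 0.778 mA, giving V_DS = V_DD − I_D R_D = 2.48 − 0.778 × 9.2 = -4.67 V.
But -4.67 V < V_ov = 0.46 V, so the device is actually in triode.
In triode I_D = k_n[V_ov V_DS − ½ V_DS²] and I_D = (V_DD − V_DS)/R_D. Equating: 33.8 V_DS² − 32.11 V_DS + 2.48 = 0, giving V_DS = 0.0848 V (the root below V_ov).
I_D = (2.48 − 0.0848) / 9.2 = 0.26 mA.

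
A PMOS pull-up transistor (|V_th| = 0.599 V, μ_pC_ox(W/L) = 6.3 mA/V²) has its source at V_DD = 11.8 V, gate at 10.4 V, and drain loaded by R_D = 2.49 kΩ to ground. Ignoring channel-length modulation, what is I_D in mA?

V_SG = V_DD − V_G = 11.8 − 10.4 = 1.4 V, so V_ov = 1.4 − 0.599 = 0.801 V.
Assume saturation: I_D = ½ k_p V_ov² = 0.5 × 6.3 × 0.801² = 2.02 mA, giving V_SD = V_DD − I_D R_D = 11.8 − 2.02 × 2.49 = 6.77 V.
V_SD = 6.77 V ≥ V_ov = 0.801 V, confirming saturation.

I_D = 2.02 mA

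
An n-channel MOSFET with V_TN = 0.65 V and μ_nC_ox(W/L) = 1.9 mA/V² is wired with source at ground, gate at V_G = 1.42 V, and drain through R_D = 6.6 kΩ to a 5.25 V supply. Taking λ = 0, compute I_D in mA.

I_D = 0.563 mA

V_GS = V_G = 1.42 V, so V_ov = 1.42 − 0.65 = 0.77 V.
Assume saturation: I_D = ½ k_n V_ov² = 0.5 × 1.9 × 0.77² = 0.563 mA, giving V_DS = V_DD − I_D R_D = 5.25 − 0.563 × 6.6 = 1.53 V.
V_DS = 1.53 V ≥ V_ov = 0.77 V, confirming saturation.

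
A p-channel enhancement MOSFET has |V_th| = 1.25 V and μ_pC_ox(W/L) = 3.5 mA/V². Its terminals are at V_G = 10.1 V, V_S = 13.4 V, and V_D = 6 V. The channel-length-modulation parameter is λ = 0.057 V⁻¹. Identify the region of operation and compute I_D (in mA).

Saturation; I_D = 10.5 mA

V_SG = V_S − V_G = 13.4 − 10.1 = 3.3 V; V_SD = V_S − V_D = 13.4 − 6 = 7.4 V.
V_ov = V_SG − |V_th| = 3.3 − 1.25 = 2.05 V.
Since V_SD = 7.4 V ≥ V_ov = 2.05 V, the device is in saturation.
I_D = ½ k_p V_ov² (1 + λ V_SD) = 0.5 × 3.5 × 2.05² × (1 + 0.057 × 7.4) = 10.5 mA.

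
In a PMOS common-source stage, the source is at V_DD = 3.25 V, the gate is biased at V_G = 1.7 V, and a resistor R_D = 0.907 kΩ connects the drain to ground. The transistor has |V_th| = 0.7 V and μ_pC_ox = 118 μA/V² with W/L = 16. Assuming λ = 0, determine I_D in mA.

I_D = 0.682 mA

V_SG = V_DD − V_G = 3.25 − 1.7 = 1.55 V, so V_ov = 1.55 − 0.7 = 0.85 V.
k_p = μ_pC_ox · (W/L) = 1.888 mA/V².
Assume saturation: I_D = ½ k_p V_ov² = 0.5 × 1.888 × 0.85² = 0.682 mA, giving V_SD = V_DD − I_D R_D = 3.25 − 0.682 × 0.907 = 2.63 V.
V_SD = 2.63 V ≥ V_ov = 0.85 V, confirming saturation.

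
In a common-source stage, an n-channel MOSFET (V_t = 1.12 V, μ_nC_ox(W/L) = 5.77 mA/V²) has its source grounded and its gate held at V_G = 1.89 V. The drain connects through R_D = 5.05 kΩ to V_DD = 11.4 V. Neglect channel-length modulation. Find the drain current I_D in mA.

V_GS = V_G = 1.89 V, so V_ov = 1.89 − 1.12 = 0.77 V.
Assume saturation: I_D = ½ k_n V_ov² = 0.5 × 5.77 × 0.77² = 1.71 mA, giving V_DS = V_DD − I_D R_D = 11.4 − 1.71 × 5.05 = 2.76 V.
V_DS = 2.76 V ≥ V_ov = 0.77 V, confirming saturation.

I_D = 1.71 mA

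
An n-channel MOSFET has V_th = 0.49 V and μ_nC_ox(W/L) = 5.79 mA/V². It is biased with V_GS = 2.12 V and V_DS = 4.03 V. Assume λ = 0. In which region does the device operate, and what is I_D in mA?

V_ov = V_GS − V_th = 2.12 − 0.49 = 1.63 V.
Since V_DS = 4.03 V ≥ V_ov = 1.63 V, the device is in saturation.
I_D = ½ k_n V_ov² = 0.5 × 5.79 × 1.63² = 7.69 mA.

Saturation; I_D = 7.69 mA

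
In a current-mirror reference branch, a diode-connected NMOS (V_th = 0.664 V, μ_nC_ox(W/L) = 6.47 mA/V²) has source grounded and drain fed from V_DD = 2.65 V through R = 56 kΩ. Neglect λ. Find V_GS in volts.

With gate tied to drain, V_GS = V_DS ≥ V_GS − V_th, so the device is in saturation.
KCL at the drain: ½ k_n (V_GS − V_th)² = (V_DD − V_GS)/R.
Let x = V_GS − 0.664. Then 181 x² + x − 1.986 = 0, giving x = 0.102 V (positive root), so V_GS = 0.766 V.
I_D = (V_DD − V_GS)/R = (2.65 − 0.766) / 56 = 0.0336 mA.

V_GS = 0.766 V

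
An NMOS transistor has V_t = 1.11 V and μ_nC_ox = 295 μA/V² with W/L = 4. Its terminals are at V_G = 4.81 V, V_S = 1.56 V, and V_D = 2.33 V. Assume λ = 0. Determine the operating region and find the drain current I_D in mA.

V_GS = V_G − V_S = 4.81 − 1.56 = 3.25 V; V_DS = V_D − V_S = 2.33 − 1.56 = 0.77 V.
k_n = μ_nC_ox · (W/L) = 1.18 mA/V².
V_ov = V_GS − V_t = 3.25 − 1.11 = 2.14 V.
Since V_DS = 0.77 V < V_ov = 2.14 V, the device is in the triode region.
I_D = k_n [V_ov · V_DS − ½ V_DS²] = 1.18 × [2.14 × 0.77 − 0.5 × 0.77²] = 1.59 mA.

Triode; I_D = 1.59 mA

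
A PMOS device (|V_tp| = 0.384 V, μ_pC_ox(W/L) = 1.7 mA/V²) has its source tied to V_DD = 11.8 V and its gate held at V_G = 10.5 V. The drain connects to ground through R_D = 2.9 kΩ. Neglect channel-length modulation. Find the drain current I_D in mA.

V_SG = V_DD − V_G = 11.8 − 10.5 = 1.3 V, so V_ov = 1.3 − 0.384 = 0.916 V.
Assume saturation: I_D = ½ k_p V_ov² = 0.5 × 1.7 × 0.916² = 0.713 mA, giving V_SD = V_DD − I_D R_D = 11.8 − 0.713 × 2.9 = 9.73 V.
V_SD = 9.73 V ≥ V_ov = 0.916 V, confirming saturation.

I_D = 0.713 mA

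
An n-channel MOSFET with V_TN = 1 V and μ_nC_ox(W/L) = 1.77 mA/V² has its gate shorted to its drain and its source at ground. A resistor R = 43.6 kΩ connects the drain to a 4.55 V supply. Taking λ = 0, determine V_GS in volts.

With gate tied to drain, V_GS = V_DS ≥ V_GS − V_TN, so the device is in saturation.
KCL at the drain: ½ k_n (V_GS − V_TN)² = (V_DD − V_GS)/R.
Let x = V_GS − 1. Then 38.6 x² + x − 3.55 = 0, giving x = 0.291 V (positive root), so V_GS = 1.29 V.
I_D = (V_DD − V_GS)/R = (4.55 − 1.29) / 43.6 = 0.0748 mA.

V_GS = 1.29 V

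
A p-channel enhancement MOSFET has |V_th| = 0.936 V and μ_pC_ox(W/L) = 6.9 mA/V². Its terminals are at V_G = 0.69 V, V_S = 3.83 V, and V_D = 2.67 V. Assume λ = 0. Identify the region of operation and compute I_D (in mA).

V_SG = V_S − V_G = 3.83 − 0.69 = 3.14 V; V_SD = V_S − V_D = 3.83 − 2.67 = 1.16 V.
V_ov = V_SG − |V_th| = 3.14 − 0.936 = 2.2 V.
Since V_SD = 1.16 V < V_ov = 2.2 V, the device is in the triode region.
I_D = k_p [V_ov · V_SD − ½ V_SD²] = 6.9 × [2.2 × 1.16 − 0.5 × 1.16²] = 13 mA.

Triode; I_D = 13.0 mA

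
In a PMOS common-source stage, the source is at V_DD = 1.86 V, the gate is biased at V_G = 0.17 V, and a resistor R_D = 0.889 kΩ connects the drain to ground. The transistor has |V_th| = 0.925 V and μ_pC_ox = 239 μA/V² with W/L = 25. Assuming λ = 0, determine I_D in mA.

I_D = 1.53 mA

V_SG = V_DD − V_G = 1.86 − 0.17 = 1.69 V, so V_ov = 1.69 − 0.925 = 0.765 V.
k_p = μ_pC_ox · (W/L) = 5.975 mA/V².
Assume saturation: I_D = ½ k_p V_ov² = 0.5 × 5.975 × 0.765² = 1.75 mA, giving V_SD = V_DD − I_D R_D = 1.86 − 1.75 × 0.889 = 0.306 V.
But 0.306 V < V_ov = 0.765 V, so the device is actually in triode.
In triode I_D = k_p[V_ov V_SD − ½ V_SD²] and I_D = (V_DD − V_SD)/R_D. Equating: 2.66 V_SD² − 5.064 V_SD + 1.86 = 0, giving V_SD = 0.497 V (the root below V_ov).
I_D = (1.86 − 0.497) / 0.889 = 1.53 mA.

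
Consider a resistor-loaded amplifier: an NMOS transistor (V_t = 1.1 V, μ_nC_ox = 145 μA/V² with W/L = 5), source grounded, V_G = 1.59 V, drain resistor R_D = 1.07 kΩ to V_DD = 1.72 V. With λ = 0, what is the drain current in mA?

I_D = 0.0870 mA

V_GS = V_G = 1.59 V, so V_ov = 1.59 − 1.1 = 0.49 V.
k_n = μ_nC_ox · (W/L) = 0.725 mA/V².
Assume saturation: I_D = ½ k_n V_ov² = 0.5 × 0.725 × 0.49² = 0.087 mA, giving V_DS = V_DD − I_D R_D = 1.72 − 0.087 × 1.07 = 1.63 V.
V_DS = 1.63 V ≥ V_ov = 0.49 V, confirming saturation.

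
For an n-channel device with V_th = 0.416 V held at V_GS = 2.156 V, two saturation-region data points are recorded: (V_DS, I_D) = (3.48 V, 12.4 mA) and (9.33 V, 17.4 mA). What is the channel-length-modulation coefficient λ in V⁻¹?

With V_GS fixed, I_D ∝ (1 + λ V_DS) in saturation, so I_D2/I_D1 = (1 + λ V_DS2)/(1 + λ V_DS1).
17.4/12.4 = 1.403 = (1 + 9.33 λ)/(1 + 3.48 λ).
Solving: λ (I_D1 V_DS2 − I_D2 V_DS1) = I_D2 − I_D1, so λ = (17.4 − 12.4) / (12.4 × 9.33 − 17.4 × 3.48) = 5 / 55.1 = 0.0907 V⁻¹.

λ = 0.0907 V⁻¹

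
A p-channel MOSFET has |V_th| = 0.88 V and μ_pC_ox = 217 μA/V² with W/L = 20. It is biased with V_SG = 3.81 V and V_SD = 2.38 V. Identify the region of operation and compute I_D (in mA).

k_p = μ_pC_ox · (W/L) = 4.34 mA/V².
V_ov = V_SG − |V_th| = 3.81 − 0.88 = 2.93 V.
Since V_SD = 2.38 V < V_ov = 2.93 V, the device is in the triode region.
I_D = k_p [V_ov · V_SD − ½ V_SD²] = 4.34 × [2.93 × 2.38 − 0.5 × 2.38²] = 18 mA.

Triode; I_D = 18.0 mA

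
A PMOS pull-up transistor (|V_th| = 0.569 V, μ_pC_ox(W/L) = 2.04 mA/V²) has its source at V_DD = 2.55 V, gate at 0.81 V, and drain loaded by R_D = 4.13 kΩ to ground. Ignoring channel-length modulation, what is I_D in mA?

I_D = 0.554 mA

V_SG = V_DD − V_G = 2.55 − 0.81 = 1.74 V, so V_ov = 1.74 − 0.569 = 1.17 V.
Assume saturation: I_D = ½ k_p V_ov² = 0.5 × 2.04 × 1.17² = 1.4 mA, giving V_SD = V_DD − I_D R_D = 2.55 − 1.4 × 4.13 = -3.23 V.
But -3.23 V < V_ov = 1.17 V, so the device is actually in triode.
In triode I_D = k_p[V_ov V_SD − ½ V_SD²] and I_D = (V_DD − V_SD)/R_D. Equating: 4.21 V_SD² − 10.87 V_SD + 2.55 = 0, giving V_SD = 0.261 V (the root below V_ov).
I_D = (2.55 − 0.261) / 4.13 = 0.554 mA.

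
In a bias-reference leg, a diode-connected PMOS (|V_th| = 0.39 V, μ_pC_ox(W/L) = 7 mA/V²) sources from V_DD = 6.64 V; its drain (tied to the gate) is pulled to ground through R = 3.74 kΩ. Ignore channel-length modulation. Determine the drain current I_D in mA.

With gate tied to drain, V_SG = V_SD ≥ V_SG − |V_th|, so the device is in saturation.
KCL at the drain: ½ k_p (V_SG − |V_th|)² = (V_DD − V_SG)/R.
Let x = V_SG − 0.39. Then 13.1 x² + x − 6.25 = 0, giving x = 0.654 V (positive root), so V_SG = 1.04 V.
I_D = (V_DD − V_SG)/R = (6.64 − 1.04) / 3.74 = 1.5 mA.

I_D = 1.50 mA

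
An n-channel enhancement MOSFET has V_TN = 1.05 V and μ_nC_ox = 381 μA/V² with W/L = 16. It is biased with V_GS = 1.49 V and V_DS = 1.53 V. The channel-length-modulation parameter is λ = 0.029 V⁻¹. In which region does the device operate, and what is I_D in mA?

k_n = μ_nC_ox · (W/L) = 6.096 mA/V².
V_ov = V_GS − V_TN = 1.49 − 1.05 = 0.44 V.
Since V_DS = 1.53 V ≥ V_ov = 0.44 V, the device is in saturation.
I_D = ½ k_n V_ov² (1 + λ V_DS) = 0.5 × 6.096 × 0.44² × (1 + 0.029 × 1.53) = 0.616 mA.

Saturation; I_D = 0.616 mA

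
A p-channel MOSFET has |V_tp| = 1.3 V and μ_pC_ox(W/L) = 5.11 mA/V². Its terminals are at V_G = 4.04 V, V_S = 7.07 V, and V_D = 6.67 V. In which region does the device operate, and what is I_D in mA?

V_SG = V_S − V_G = 7.07 − 4.04 = 3.03 V; V_SD = V_S − V_D = 7.07 − 6.67 = 0.4 V.
V_ov = V_SG − |V_tp| = 3.03 − 1.3 = 1.73 V.
Since V_SD = 0.4 V < V_ov = 1.73 V, the device is in the triode region.
I_D = k_p [V_ov · V_SD − ½ V_SD²] = 5.11 × [1.73 × 0.4 − 0.5 × 0.4²] = 3.13 mA.

Triode; I_D = 3.13 mA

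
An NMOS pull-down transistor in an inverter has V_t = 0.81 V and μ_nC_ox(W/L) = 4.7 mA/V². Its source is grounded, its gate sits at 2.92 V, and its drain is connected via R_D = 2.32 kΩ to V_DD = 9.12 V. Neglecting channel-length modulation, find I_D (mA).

V_GS = V_G = 2.92 V, so V_ov = 2.92 − 0.81 = 2.11 V.
Assume saturation: I_D = ½ k_n V_ov² = 0.5 × 4.7 × 2.11² = 10.5 mA, giving V_DS = V_DD − I_D R_D = 9.12 − 10.5 × 2.32 = -15.2 V.
But -15.2 V < V_ov = 2.11 V, so the device is actually in triode.
In triode I_D = k_n[V_ov V_DS − ½ V_DS²] and I_D = (V_DD − V_DS)/R_D. Equating: 5.45 V_DS² − 24.01 V_DS + 9.12 = 0, giving V_DS = 0.42 V (the root below V_ov).
I_D = (9.12 − 0.42) / 2.32 = 3.75 mA.

I_D = 3.75 mA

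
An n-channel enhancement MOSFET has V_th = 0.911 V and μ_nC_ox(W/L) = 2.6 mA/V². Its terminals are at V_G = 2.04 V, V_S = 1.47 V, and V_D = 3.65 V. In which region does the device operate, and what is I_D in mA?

V_GS = V_G − V_S = 2.04 − 1.47 = 0.57 V; V_DS = V_D − V_S = 3.65 − 1.47 = 2.18 V.
V_GS = 0.57 V < V_th = 0.911 V, so the transistor is in cutoff.

Cutoff; I_D = 0 mA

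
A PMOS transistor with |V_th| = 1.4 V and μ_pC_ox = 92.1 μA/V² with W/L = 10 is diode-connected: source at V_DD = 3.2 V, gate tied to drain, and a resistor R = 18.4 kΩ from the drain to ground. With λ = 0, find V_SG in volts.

V_SG = 1.81 V

With gate tied to drain, V_SG = V_SD ≥ V_SG − |V_th|, so the device is in saturation.
k_p = μ_pC_ox · (W/L) = 0.921 mA/V².
KCL at the drain: ½ k_p (V_SG − |V_th|)² = (V_DD − V_SG)/R.
Let x = V_SG − 1.4. Then 8.47 x² + x − 1.8 = 0, giving x = 0.406 V (positive root), so V_SG = 1.81 V.
I_D = (V_DD − V_SG)/R = (3.2 − 1.81) / 18.4 = 0.0758 mA.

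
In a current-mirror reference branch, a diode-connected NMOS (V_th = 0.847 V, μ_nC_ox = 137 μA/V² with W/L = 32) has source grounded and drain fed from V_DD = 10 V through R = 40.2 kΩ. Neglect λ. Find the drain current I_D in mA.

With gate tied to drain, V_GS = V_DS ≥ V_GS − V_th, so the device is in saturation.
k_n = μ_nC_ox · (W/L) = 4.384 mA/V².
KCL at the drain: ½ k_n (V_GS − V_th)² = (V_DD − V_GS)/R.
Let x = V_GS − 0.847. Then 88.1 x² + x − 9.153 = 0, giving x = 0.317 V (positive root), so V_GS = 1.16 V.
I_D = (V_DD − V_GS)/R = (10 − 1.16) / 40.2 = 0.22 mA.

I_D = 0.220 mA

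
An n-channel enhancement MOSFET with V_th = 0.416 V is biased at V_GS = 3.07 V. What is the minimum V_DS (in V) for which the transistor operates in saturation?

The boundary between triode and saturation is V_DS = V_GS − V_th = V_ov.
V_ov = 3.07 − 0.416 = 2.65 V.

V_DS,sat = 2.65 V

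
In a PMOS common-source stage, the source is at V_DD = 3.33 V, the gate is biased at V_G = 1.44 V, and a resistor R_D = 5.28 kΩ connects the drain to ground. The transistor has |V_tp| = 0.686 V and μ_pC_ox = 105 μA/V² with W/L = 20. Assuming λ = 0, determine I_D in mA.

V_SG = V_DD − V_G = 3.33 − 1.44 = 1.89 V, so V_ov = 1.89 − 0.686 = 1.2 V.
k_p = μ_pC_ox · (W/L) = 2.1 mA/V².
Assume saturation: I_D = ½ k_p V_ov² = 0.5 × 2.1 × 1.2² = 1.52 mA, giving V_SD = V_DD − I_D R_D = 3.33 − 1.52 × 5.28 = -4.71 V.
But -4.71 V < V_ov = 1.2 V, so the device is actually in triode.
In triode I_D = k_p[V_ov V_SD − ½ V_SD²] and I_D = (V_DD − V_SD)/R_D. Equating: 5.54 V_SD² − 14.35 V_SD + 3.33 = 0, giving V_SD = 0.258 V (the root below V_ov).
I_D = (3.33 − 0.258) / 5.28 = 0.582 mA.

I_D = 0.582 mA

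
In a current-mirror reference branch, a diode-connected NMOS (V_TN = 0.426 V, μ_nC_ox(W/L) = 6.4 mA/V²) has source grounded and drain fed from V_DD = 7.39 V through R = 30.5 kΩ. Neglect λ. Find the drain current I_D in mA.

With gate tied to drain, V_GS = V_DS ≥ V_GS − V_TN, so the device is in saturation.
KCL at the drain: ½ k_n (V_GS − V_TN)² = (V_DD − V_GS)/R.
Let x = V_GS − 0.426. Then 97.6 x² + x − 6.964 = 0, giving x = 0.262 V (positive root), so V_GS = 0.688 V.
I_D = (V_DD − V_GS)/R = (7.39 − 0.688) / 30.5 = 0.22 mA.

I_D = 0.220 mA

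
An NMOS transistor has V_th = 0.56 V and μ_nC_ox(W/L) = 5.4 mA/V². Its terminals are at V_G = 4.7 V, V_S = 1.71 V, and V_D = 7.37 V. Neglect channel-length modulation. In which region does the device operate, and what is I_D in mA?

Saturation; I_D = 15.9 mA

V_GS = V_G − V_S = 4.7 − 1.71 = 2.99 V; V_DS = V_D − V_S = 7.37 − 1.71 = 5.66 V.
V_ov = V_GS − V_th = 2.99 − 0.56 = 2.43 V.
Since V_DS = 5.66 V ≥ V_ov = 2.43 V, the device is in saturation.
I_D = ½ k_n V_ov² = 0.5 × 5.4 × 2.43² = 15.9 mA.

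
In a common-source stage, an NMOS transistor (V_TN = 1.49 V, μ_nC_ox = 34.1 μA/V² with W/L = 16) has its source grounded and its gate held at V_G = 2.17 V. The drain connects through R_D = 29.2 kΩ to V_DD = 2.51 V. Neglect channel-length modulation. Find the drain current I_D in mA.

V_GS = V_G = 2.17 V, so V_ov = 2.17 − 1.49 = 0.68 V.
k_n = μ_nC_ox · (W/L) = 0.5456 mA/V².
Assume saturation: I_D = ½ k_n V_ov² = 0.5 × 0.5456 × 0.68² = 0.126 mA, giving V_DS = V_DD − I_D R_D = 2.51 − 0.126 × 29.2 = -1.17 V.
But -1.17 V < V_ov = 0.68 V, so the device is actually in triode.
In triode I_D = k_n[V_ov V_DS − ½ V_DS²] and I_D = (V_DD − V_DS)/R_D. Equating: 7.97 V_DS² − 11.83 V_DS + 2.51 = 0, giving V_DS = 0.256 V (the root below V_ov).
I_D = (2.51 − 0.256) / 29.2 = 0.0772 mA.

I_D = 0.0772 mA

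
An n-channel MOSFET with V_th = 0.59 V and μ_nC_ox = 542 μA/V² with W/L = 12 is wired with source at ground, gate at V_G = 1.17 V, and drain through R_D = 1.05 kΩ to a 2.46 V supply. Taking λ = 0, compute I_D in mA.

V_GS = V_G = 1.17 V, so V_ov = 1.17 − 0.59 = 0.58 V.
k_n = μ_nC_ox · (W/L) = 6.504 mA/V².
Assume saturation: I_D = ½ k_n V_ov² = 0.5 × 6.504 × 0.58² = 1.09 mA, giving V_DS = V_DD − I_D R_D = 2.46 − 1.09 × 1.05 = 1.31 V.
V_DS = 1.31 V ≥ V_ov = 0.58 V, confirming saturation.

I_D = 1.09 mA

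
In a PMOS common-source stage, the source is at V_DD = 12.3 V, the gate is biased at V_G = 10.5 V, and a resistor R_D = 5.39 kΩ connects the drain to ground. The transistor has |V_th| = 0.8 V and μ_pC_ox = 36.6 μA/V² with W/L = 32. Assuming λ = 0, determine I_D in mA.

I_D = 0.586 mA

V_SG = V_DD − V_G = 12.3 − 10.5 = 1.8 V, so V_ov = 1.8 − 0.8 = 1 V.
k_p = μ_pC_ox · (W/L) = 1.171 mA/V².
Assume saturation: I_D = ½ k_p V_ov² = 0.5 × 1.171 × 1² = 0.586 mA, giving V_SD = V_DD − I_D R_D = 12.3 − 0.586 × 5.39 = 9.14 V.
V_SD = 9.14 V ≥ V_ov = 1 V, confirming saturation.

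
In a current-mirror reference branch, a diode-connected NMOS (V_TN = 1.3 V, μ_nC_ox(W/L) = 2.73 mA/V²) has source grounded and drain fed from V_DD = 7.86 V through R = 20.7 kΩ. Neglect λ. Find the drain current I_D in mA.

I_D = 0.294 mA

With gate tied to drain, V_GS = V_DS ≥ V_GS − V_TN, so the device is in saturation.
KCL at the drain: ½ k_n (V_GS − V_TN)² = (V_DD − V_GS)/R.
Let x = V_GS − 1.3. Then 28.3 x² + x − 6.56 = 0, giving x = 0.464 V (positive root), so V_GS = 1.76 V.
I_D = (V_DD − V_GS)/R = (7.86 − 1.76) / 20.7 = 0.294 mA.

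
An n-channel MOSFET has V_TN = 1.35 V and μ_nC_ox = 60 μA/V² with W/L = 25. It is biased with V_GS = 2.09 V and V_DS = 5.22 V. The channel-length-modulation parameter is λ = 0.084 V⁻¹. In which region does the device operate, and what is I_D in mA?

Saturation; I_D = 0.591 mA

k_n = μ_nC_ox · (W/L) = 1.5 mA/V².
V_ov = V_GS − V_TN = 2.09 − 1.35 = 0.74 V.
Since V_DS = 5.22 V ≥ V_ov = 0.74 V, the device is in saturation.
I_D = ½ k_n V_ov² (1 + λ V_DS) = 0.5 × 1.5 × 0.74² × (1 + 0.084 × 5.22) = 0.591 mA.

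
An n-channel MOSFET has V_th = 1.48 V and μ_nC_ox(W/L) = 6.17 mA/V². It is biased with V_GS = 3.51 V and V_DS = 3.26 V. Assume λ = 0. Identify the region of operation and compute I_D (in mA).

V_ov = V_GS − V_th = 3.51 − 1.48 = 2.03 V.
Since V_DS = 3.26 V ≥ V_ov = 2.03 V, the device is in saturation.
I_D = ½ k_n V_ov² = 0.5 × 6.17 × 2.03² = 12.7 mA.

Saturation; I_D = 12.7 mA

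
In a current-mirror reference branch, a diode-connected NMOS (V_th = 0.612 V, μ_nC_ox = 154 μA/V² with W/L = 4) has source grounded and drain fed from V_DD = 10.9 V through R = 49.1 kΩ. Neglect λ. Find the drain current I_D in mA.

With gate tied to drain, V_GS = V_DS ≥ V_GS − V_th, so the device is in saturation.
k_n = μ_nC_ox · (W/L) = 0.616 mA/V².
KCL at the drain: ½ k_n (V_GS − V_th)² = (V_DD − V_GS)/R.
Let x = V_GS − 0.612. Then 15.1 x² + x − 10.29 = 0, giving x = 0.792 V (positive root), so V_GS = 1.4 V.
I_D = (V_DD − V_GS)/R = (10.9 − 1.4) / 49.1 = 0.193 mA.

I_D = 0.193 mA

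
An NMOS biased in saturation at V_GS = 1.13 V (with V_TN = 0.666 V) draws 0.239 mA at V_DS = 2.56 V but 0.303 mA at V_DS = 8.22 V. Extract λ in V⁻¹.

λ = 0.0538 V⁻¹

With V_GS fixed, I_D ∝ (1 + λ V_DS) in saturation, so I_D2/I_D1 = (1 + λ V_DS2)/(1 + λ V_DS1).
0.303/0.239 = 1.268 = (1 + 8.22 λ)/(1 + 2.56 λ).
Solving: λ (I_D1 V_DS2 − I_D2 V_DS1) = I_D2 − I_D1, so λ = (0.303 − 0.239) / (0.239 × 8.22 − 0.303 × 2.56) = 0.064 / 1.19 = 0.0538 V⁻¹.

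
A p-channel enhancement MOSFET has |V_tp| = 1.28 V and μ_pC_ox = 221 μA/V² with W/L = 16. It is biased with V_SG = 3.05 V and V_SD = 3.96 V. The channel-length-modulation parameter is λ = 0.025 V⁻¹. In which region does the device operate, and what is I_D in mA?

k_p = μ_pC_ox · (W/L) = 3.536 mA/V².
V_ov = V_SG − |V_tp| = 3.05 − 1.28 = 1.77 V.
Since V_SD = 3.96 V ≥ V_ov = 1.77 V, the device is in saturation.
I_D = ½ k_p V_ov² (1 + λ V_SD) = 0.5 × 3.536 × 1.77² × (1 + 0.025 × 3.96) = 6.09 mA.

Saturation; I_D = 6.09 mA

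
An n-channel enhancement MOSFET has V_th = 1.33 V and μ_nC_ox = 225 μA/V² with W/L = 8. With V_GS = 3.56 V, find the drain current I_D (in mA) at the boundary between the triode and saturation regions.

At the boundary V_DS = V_ov = V_GS − V_th = 3.56 − 1.33 = 2.23 V.
k_n = μ_nC_ox · (W/L) = 1.8 mA/V².
I_D = ½ k_n V_ov² = 0.5 × 1.8 × 2.23² = 4.48 mA.

I_D = 4.48 mA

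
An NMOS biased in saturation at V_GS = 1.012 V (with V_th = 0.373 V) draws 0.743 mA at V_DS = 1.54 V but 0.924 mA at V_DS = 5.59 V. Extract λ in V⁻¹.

λ = 0.0663 V⁻¹

With V_GS fixed, I_D ∝ (1 + λ V_DS) in saturation, so I_D2/I_D1 = (1 + λ V_DS2)/(1 + λ V_DS1).
0.924/0.743 = 1.244 = (1 + 5.59 λ)/(1 + 1.54 λ).
Solving: λ (I_D1 V_DS2 − I_D2 V_DS1) = I_D2 − I_D1, so λ = (0.924 − 0.743) / (0.743 × 5.59 − 0.924 × 1.54) = 0.181 / 2.73 = 0.0663 V⁻¹.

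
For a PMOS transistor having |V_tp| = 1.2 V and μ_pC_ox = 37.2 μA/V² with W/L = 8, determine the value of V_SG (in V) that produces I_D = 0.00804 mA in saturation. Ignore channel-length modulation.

k_p = μ_pC_ox · (W/L) = 0.2976 mA/V².
In saturation I_D = ½ k_p (V_SG − |V_tp|)², so V_SG − |V_tp| = √(2 I_D / k_p) = √(2 × 0.00804 / 0.2976) = 0.232 V.
V_SG = 1.2 + 0.232 = 1.43 V.

V_SG = 1.43 V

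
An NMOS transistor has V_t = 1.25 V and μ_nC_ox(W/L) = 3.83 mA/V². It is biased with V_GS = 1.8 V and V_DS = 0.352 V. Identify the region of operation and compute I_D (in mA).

V_ov = V_GS − V_t = 1.8 − 1.25 = 0.55 V.
Since V_DS = 0.352 V < V_ov = 0.55 V, the device is in the triode region.
I_D = k_n [V_ov · V_DS − ½ V_DS²] = 3.83 × [0.55 × 0.352 − 0.5 × 0.352²] = 0.504 mA.

Triode; I_D = 0.504 mA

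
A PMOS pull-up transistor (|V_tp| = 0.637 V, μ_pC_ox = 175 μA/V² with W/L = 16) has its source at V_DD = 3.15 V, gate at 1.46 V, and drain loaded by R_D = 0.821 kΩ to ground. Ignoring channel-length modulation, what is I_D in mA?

V_SG = V_DD − V_G = 3.15 − 1.46 = 1.69 V, so V_ov = 1.69 − 0.637 = 1.05 V.
k_p = μ_pC_ox · (W/L) = 2.8 mA/V².
Assume saturation: I_D = ½ k_p V_ov² = 0.5 × 2.8 × 1.05² = 1.55 mA, giving V_SD = V_DD − I_D R_D = 3.15 − 1.55 × 0.821 = 1.88 V.
V_SD = 1.88 V ≥ V_ov = 1.05 V, confirming saturation.

I_D = 1.55 mA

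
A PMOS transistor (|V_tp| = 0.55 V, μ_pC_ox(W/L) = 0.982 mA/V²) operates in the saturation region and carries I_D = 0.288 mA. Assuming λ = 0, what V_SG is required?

V_SG = 1.32 V

In saturation I_D = ½ k_p (V_SG − |V_tp|)², so V_SG − |V_tp| = √(2 I_D / k_p) = √(2 × 0.288 / 0.982) = 0.766 V.
V_SG = 0.55 + 0.766 = 1.32 V.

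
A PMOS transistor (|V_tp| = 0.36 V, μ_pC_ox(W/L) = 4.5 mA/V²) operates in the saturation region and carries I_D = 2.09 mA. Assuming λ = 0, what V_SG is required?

V_SG = 1.32 V

In saturation I_D = ½ k_p (V_SG − |V_tp|)², so V_SG − |V_tp| = √(2 I_D / k_p) = √(2 × 2.09 / 4.5) = 0.964 V.
V_SG = 0.36 + 0.964 = 1.32 V.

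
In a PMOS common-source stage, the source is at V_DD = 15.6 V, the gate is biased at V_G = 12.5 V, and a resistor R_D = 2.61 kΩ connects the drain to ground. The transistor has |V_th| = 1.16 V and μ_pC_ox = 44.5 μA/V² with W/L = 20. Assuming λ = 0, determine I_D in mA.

I_D = 1.67 mA

V_SG = V_DD − V_G = 15.6 − 12.5 = 3.1 V, so V_ov = 3.1 − 1.16 = 1.94 V.
k_p = μ_pC_ox · (W/L) = 0.89 mA/V².
Assume saturation: I_D = ½ k_p V_ov² = 0.5 × 0.89 × 1.94² = 1.67 mA, giving V_SD = V_DD − I_D R_D = 15.6 − 1.67 × 2.61 = 11.2 V.
V_SD = 11.2 V ≥ V_ov = 1.94 V, confirming saturation.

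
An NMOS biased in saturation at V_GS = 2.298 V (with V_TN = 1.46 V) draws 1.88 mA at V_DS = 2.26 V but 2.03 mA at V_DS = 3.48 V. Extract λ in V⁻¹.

With V_GS fixed, I_D ∝ (1 + λ V_DS) in saturation, so I_D2/I_D1 = (1 + λ V_DS2)/(1 + λ V_DS1).
2.03/1.88 = 1.08 = (1 + 3.48 λ)/(1 + 2.26 λ).
Solving: λ (I_D1 V_DS2 − I_D2 V_DS1) = I_D2 − I_D1, so λ = (2.03 − 1.88) / (1.88 × 3.48 − 2.03 × 2.26) = 0.15 / 1.95 = 0.0767 V⁻¹.

λ = 0.0767 V⁻¹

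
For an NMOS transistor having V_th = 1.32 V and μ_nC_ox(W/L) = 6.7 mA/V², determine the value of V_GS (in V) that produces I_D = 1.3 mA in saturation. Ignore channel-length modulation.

In saturation I_D = ½ k_n (V_GS − V_th)², so V_GS − V_th = √(2 I_D / k_n) = √(2 × 1.3 / 6.7) = 0.623 V.
V_GS = 1.32 + 0.623 = 1.94 V.

V_GS = 1.94 V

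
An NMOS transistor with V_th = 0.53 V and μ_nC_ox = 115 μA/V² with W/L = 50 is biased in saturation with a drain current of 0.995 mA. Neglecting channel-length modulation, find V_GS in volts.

V_GS = 1.12 V

k_n = μ_nC_ox · (W/L) = 5.75 mA/V².
In saturation I_D = ½ k_n (V_GS − V_th)², so V_GS − V_th = √(2 I_D / k_n) = √(2 × 0.995 / 5.75) = 0.588 V.
V_GS = 0.53 + 0.588 = 1.12 V.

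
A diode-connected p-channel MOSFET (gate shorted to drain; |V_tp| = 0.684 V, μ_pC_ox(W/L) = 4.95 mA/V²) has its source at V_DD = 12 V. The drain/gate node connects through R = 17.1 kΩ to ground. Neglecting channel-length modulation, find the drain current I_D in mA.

With gate tied to drain, V_SG = V_SD ≥ V_SG − |V_tp|, so the device is in saturation.
KCL at the drain: ½ k_p (V_SG − |V_tp|)² = (V_DD − V_SG)/R.
Let x = V_SG − 0.684. Then 42.3 x² + x − 11.32 = 0, giving x = 0.505 V (positive root), so V_SG = 1.19 V.
I_D = (V_DD − V_SG)/R = (12 − 1.19) / 17.1 = 0.632 mA.

I_D = 0.632 mA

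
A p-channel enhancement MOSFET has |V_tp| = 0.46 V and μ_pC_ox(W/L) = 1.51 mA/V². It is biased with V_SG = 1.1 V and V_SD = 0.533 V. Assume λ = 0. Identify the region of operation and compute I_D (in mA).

V_ov = V_SG − |V_tp| = 1.1 − 0.46 = 0.64 V.
Since V_SD = 0.533 V < V_ov = 0.64 V, the device is in the triode region.
I_D = k_p [V_ov · V_SD − ½ V_SD²] = 1.51 × [0.64 × 0.533 − 0.5 × 0.533²] = 0.301 mA.

Triode; I_D = 0.301 mA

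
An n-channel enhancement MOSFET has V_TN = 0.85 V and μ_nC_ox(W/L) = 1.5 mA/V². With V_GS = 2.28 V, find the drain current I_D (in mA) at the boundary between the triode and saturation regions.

I_D = 1.53 mA

At the boundary V_DS = V_ov = V_GS − V_TN = 2.28 − 0.85 = 1.43 V.
I_D = ½ k_n V_ov² = 0.5 × 1.5 × 1.43² = 1.53 mA.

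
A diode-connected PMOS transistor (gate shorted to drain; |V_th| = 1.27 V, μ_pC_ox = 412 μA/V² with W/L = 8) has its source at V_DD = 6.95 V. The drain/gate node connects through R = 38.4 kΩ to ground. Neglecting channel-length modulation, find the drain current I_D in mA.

I_D = 0.140 mA

With gate tied to drain, V_SG = V_SD ≥ V_SG − |V_th|, so the device is in saturation.
k_p = μ_pC_ox · (W/L) = 3.296 mA/V².
KCL at the drain: ½ k_p (V_SG − |V_th|)² = (V_DD − V_SG)/R.
Let x = V_SG − 1.27. Then 63.3 x² + x − 5.68 = 0, giving x = 0.292 V (positive root), so V_SG = 1.56 V.
I_D = (V_DD − V_SG)/R = (6.95 − 1.56) / 38.4 = 0.14 mA.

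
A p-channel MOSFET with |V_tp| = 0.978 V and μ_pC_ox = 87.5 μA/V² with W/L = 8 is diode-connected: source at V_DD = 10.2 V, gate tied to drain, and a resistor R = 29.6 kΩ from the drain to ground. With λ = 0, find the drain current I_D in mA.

I_D = 0.281 mA

With gate tied to drain, V_SG = V_SD ≥ V_SG − |V_tp|, so the device is in saturation.
k_p = μ_pC_ox · (W/L) = 0.7 mA/V².
KCL at the drain: ½ k_p (V_SG − |V_tp|)² = (V_DD − V_SG)/R.
Let x = V_SG − 0.978. Then 10.4 x² + x − 9.222 = 0, giving x = 0.896 V (positive root), so V_SG = 1.87 V.
I_D = (V_DD − V_SG)/R = (10.2 − 1.87) / 29.6 = 0.281 mA.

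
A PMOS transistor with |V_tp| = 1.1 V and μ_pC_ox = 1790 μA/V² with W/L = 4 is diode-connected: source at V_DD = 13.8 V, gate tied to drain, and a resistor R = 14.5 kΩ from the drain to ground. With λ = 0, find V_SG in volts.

With gate tied to drain, V_SG = V_SD ≥ V_SG − |V_tp|, so the device is in saturation.
k_p = μ_pC_ox · (W/L) = 7.16 mA/V².
KCL at the drain: ½ k_p (V_SG − |V_tp|)² = (V_DD − V_SG)/R.
Let x = V_SG − 1.1. Then 51.9 x² + x − 12.7 = 0, giving x = 0.485 V (positive root), so V_SG = 1.59 V.
I_D = (V_DD − V_SG)/R = (13.8 − 1.59) / 14.5 = 0.842 mA.

V_SG = 1.59 V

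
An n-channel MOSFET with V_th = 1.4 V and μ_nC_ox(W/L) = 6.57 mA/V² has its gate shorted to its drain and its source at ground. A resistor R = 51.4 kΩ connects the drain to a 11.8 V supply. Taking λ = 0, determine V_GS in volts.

V_GS = 1.65 V

With gate tied to drain, V_GS = V_DS ≥ V_GS − V_th, so the device is in saturation.
KCL at the drain: ½ k_n (V_GS − V_th)² = (V_DD − V_GS)/R.
Let x = V_GS − 1.4. Then 169 x² + x − 10.4 = 0, giving x = 0.245 V (positive root), so V_GS = 1.65 V.
I_D = (V_DD − V_GS)/R = (11.8 − 1.65) / 51.4 = 0.198 mA.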